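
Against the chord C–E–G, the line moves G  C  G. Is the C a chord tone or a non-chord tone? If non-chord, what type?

C major triad contains C, E, G; C is the root, so it is a chord tone.

Chord tone (the root of C major triad).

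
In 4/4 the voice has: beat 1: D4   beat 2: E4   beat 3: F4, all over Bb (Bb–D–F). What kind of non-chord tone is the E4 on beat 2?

The harmony at that moment is Bb major triad (Bb, D, F); E4 is not a chord tone.
It is approached by step up from D4 and left by step up to F4.
Step in, step out in the same direction — a passing tone.

Passing tone.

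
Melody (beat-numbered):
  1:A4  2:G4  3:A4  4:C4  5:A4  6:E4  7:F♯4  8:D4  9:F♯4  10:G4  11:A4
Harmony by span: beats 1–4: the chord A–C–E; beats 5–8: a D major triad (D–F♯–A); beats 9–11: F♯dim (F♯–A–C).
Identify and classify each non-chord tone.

The harmony at that moment is A minor triad (A, C, E); G4 is not a chord tone.
It is approached by step down from A4 and left by step up to A4.
Step away and step back to the same note — a neighbor tone (lower neighbor).
The harmony at that moment is D major triad (D, F♯, A); E4 is not a chord tone.
It is approached by leap down from A4 and left by step up to F♯4.
Leap in, step out — an appoggiatura.
The harmony at that moment is F♯ diminished triad (F♯, A, C); G4 is not a chord tone.
It is approached by step up from F♯4 and left by step up to A4.
Step in, step out in the same direction — a passing tone.

G4 (beat 2) — neighbor tone; E4 (beat 6) — appoggiatura; G4 (beat 10) — passing tone.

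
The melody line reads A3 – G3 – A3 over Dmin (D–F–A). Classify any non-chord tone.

The harmony at that moment is D minor triad (D, F, A); G3 is not a chord tone.
It is approached by step down from A3 and left by step up to A3.
Step away and step back to the same note — a neighbor tone (lower neighbor).

G3 is a neighbor tone.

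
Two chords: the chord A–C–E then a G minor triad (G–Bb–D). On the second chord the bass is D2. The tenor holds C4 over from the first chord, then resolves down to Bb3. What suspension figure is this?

At the second chord the bass is D2. The suspended C4 lies a seventh above the bass; after resolving down by step to Bb3, the interval above the bass becomes a sixth.
Suspension figures are named by those two intervals: 7–6.

7–6 suspension.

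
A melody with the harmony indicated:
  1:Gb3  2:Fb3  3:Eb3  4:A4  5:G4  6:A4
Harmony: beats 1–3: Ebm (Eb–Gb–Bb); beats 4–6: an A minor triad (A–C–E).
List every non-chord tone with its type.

Fb3 (beat 2) — passing tone; G4 (beat 5) — neighbor tone.

The harmony at that moment is Eb minor triad (Eb, Gb, Bb); Fb3 is not a chord tone.
It is approached by step down from Gb3 and left by step down to Eb3.
Step in, step out in the same direction — a passing tone.
The harmony at that moment is A minor triad (A, C, E); G4 is not a chord tone.
It is approached by step down from A4 and left by step up to A4.
Step away and step back to the same note — a neighbor tone (lower neighbor).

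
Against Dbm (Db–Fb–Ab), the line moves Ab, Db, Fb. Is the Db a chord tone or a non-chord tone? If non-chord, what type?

Db minor triad contains Db, Fb, Ab; Db is the root, so it is a chord tone.

Chord tone (the root of Db minor triad).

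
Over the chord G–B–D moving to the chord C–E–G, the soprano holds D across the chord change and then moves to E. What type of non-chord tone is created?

D is a retardation.

The harmony at that moment is C major triad (C, E, G); D is not a chord tone.
It is held over (the same pitch as the preceding D) and left by step up to E.
Held over from the previous chord and resolving up by step — a retardation.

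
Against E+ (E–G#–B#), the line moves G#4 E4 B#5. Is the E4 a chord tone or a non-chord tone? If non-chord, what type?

Chord tone (the root of E augmented triad).

E augmented triad contains E, G#, B#; E is the root, so it is a chord tone.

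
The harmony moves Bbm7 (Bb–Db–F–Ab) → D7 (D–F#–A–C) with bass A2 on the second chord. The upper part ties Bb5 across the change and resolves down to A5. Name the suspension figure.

At the second chord the bass is A2. The suspended Bb5 lies a ninth above the bass; after resolving down by step to A5, the interval above the bass becomes an octave.
Suspension figures are named by those two intervals: 9–8.

9–8 suspension.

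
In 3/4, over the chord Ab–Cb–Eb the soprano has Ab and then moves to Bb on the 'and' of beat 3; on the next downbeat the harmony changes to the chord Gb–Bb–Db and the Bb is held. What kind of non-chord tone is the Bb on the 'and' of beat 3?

The harmony at that moment is Ab minor triad (Ab, Cb, Eb); Bb is not a chord tone.
It is approached by step up from Ab and then sustained as the same pitch into the next harmony.
Arriving early and becoming a chord tone when the harmony changes — an anticipation.

Anticipation.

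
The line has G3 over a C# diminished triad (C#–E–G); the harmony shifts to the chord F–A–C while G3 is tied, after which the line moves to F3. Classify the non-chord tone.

G3 is a suspension.

The harmony at that moment is F major triad (F, A, C); G3 is not a chord tone.
It is held over (the same pitch as the preceding G3) and left by step down to F3.
Held over from the previous chord and resolving down by step — a suspension.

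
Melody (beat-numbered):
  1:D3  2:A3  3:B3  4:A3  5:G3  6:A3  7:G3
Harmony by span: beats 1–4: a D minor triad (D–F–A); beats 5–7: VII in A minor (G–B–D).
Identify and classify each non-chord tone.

B3 (beat 3) — neighbor tone; A3 (beat 6) — neighbor tone.

The harmony at that moment is D minor triad (D, F, A); B3 is not a chord tone.
It is approached by step up from A3 and left by step down to A3.
Step away and step back to the same note — a neighbor tone (upper neighbor).
The harmony at that moment is G major triad (G, B, D); A3 is not a chord tone.
It is approached by step up from G3 and left by step down to G3.
Step away and step back to the same note — a neighbor tone (upper neighbor).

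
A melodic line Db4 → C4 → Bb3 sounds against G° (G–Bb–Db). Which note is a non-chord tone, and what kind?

C4 is a passing tone.

The harmony at that moment is G diminished triad (G, Bb, Db); C4 is not a chord tone.
It is approached by step down from Db4 and left by step down to Bb3.
Step in, step out in the same direction — a passing tone.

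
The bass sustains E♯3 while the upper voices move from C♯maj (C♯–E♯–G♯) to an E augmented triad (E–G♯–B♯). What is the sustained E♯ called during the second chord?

The harmony at that moment is E augmented triad (E, G♯, B♯); E♯3 is not a chord tone.
It is held over (the same pitch as the preceding E♯3) and then sustained as the same pitch into the next harmony.
Sustained through a change of harmony — a pedal tone.

Pedal tone (pedal point).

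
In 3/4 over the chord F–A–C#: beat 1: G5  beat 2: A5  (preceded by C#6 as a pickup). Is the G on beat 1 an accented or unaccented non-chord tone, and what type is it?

Accented appoggiatura.

The harmony at that moment is F augmented triad (F, A, C#); G5 is not a chord tone.
It is approached by leap down from C#6 and left by step up to A5.
Leap in, step out — an appoggiatura.
It falls on the downbeat, so it is accented.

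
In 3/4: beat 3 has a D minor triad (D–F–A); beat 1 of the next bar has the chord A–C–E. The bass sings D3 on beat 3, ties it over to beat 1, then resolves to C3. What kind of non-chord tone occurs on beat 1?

The harmony at that moment is A minor triad (A, C, E); D3 is not a chord tone.
It is held over (the same pitch as the preceding D3) and left by step down to C3.
Held over from the previous chord and resolving down by step — a suspension.

Suspension.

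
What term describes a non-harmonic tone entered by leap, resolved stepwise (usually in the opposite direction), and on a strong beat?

Approach: by leap. Departure: by step. Metric position: strong.
Leap in, step out, in a metrically strong position — an appoggiatura. (It is the mirror image of the escape tone, which steps in and leaps out from a weak position.)

Appoggiatura.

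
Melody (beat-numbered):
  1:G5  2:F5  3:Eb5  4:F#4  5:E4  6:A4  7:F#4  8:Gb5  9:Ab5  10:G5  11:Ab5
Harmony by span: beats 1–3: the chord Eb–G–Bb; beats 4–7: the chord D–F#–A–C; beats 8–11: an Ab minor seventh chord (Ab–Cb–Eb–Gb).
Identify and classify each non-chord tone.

F5 (beat 2) — passing tone; E4 (beat 5) — escape tone; G5 (beat 10) — neighbor tone.

The harmony at that moment is Eb major triad (Eb, G, Bb); F5 is not a chord tone.
It is approached by step down from G5 and left by step down to Eb5.
Step in, step out in the same direction — a passing tone.
The harmony at that moment is D dominant seventh chord (D, F#, A, C); E4 is not a chord tone.
It is approached by step down from F#4 and left by leap up to A4.
Step in, leap out — an escape tone.
The harmony at that moment is Ab minor seventh chord (Ab, Cb, Eb, Gb); G5 is not a chord tone.
It is approached by step down from Ab5 and left by step up to Ab5.
Step away and step back to the same note — a neighbor tone (lower neighbor).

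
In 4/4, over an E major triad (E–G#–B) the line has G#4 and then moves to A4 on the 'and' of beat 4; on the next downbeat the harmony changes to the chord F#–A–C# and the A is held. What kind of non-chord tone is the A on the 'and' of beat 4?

The harmony at that moment is E major triad (E, G#, B); A4 is not a chord tone.
It is approached by step up from G#4 and then sustained as the same pitch into the next harmony.
Arriving early and becoming a chord tone when the harmony changes — an anticipation.

Anticipation.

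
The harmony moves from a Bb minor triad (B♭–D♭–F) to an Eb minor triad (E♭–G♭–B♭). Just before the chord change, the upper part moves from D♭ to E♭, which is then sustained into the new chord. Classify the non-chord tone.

The harmony at that moment is B♭ minor triad (B♭, D♭, F); E♭ is not a chord tone.
It is approached by step up from D♭ and then sustained as the same pitch into the next harmony.
Arriving early and becoming a chord tone when the harmony changes — an anticipation.

E♭ is an anticipation.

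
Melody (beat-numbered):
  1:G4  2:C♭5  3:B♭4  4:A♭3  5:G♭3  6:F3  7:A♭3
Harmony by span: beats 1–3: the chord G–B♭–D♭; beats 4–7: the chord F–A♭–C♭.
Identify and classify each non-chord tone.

The harmony at that moment is G diminished triad (G, B♭, D♭); C♭5 is not a chord tone.
It is approached by leap up from G4 and left by step down to B♭4.
Leap in, step out — an appoggiatura.
The harmony at that moment is F diminished triad (F, A♭, C♭); G♭3 is not a chord tone.
It is approached by step down from A♭3 and left by step down to F3.
Step in, step out in the same direction — a passing tone.

C♭5 (beat 2) — appoggiatura; G♭3 (beat 5) — passing tone.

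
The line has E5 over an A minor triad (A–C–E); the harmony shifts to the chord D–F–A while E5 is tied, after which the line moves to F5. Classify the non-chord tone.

E5 is a retardation.

The harmony at that moment is D minor triad (D, F, A); E5 is not a chord tone.
It is held over (the same pitch as the preceding E5) and left by step up to F5.
Held over from the previous chord and resolving up by step — a retardation.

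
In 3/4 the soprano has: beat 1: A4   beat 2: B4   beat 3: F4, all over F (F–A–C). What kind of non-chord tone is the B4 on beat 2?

Escape tone.

The harmony at that moment is F major triad (F, A, C); B4 is not a chord tone.
It is approached by step up from A4 and left by leap down to F4.
Step in, leap out, on a weak beat — an escape tone.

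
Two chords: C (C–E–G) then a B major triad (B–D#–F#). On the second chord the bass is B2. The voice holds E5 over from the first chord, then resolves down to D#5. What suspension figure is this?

4–3 suspension.

At the second chord the bass is B2. The suspended E5 lies a fourth above the bass; after resolving down by step to D#5, the interval above the bass becomes a third.
Suspension figures are named by those two intervals: 4–3.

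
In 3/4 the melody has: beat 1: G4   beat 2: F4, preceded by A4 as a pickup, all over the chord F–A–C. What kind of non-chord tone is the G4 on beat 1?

The harmony at that moment is F major triad (F, A, C); G4 is not a chord tone.
It is approached by step down from A4 and left by step down to F4.
Step in, step out in the same direction — a passing tone.

Passing tone.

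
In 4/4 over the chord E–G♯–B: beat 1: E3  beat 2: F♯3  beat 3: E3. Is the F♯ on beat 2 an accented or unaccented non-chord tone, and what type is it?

Unaccented neighbor tone.

The harmony at that moment is E major triad (E, G♯, B); F♯3 is not a chord tone.
It is approached by step up from E3 and left by step down to E3.
Step away and step back to the same note — a neighbor tone (upper neighbor).
It falls on a weak beat, so it is unaccented.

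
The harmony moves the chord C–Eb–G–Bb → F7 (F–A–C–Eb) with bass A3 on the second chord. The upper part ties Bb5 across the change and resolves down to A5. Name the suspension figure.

9–8 suspension.

At the second chord the bass is A3. The suspended Bb5 lies a ninth above the bass; after resolving down by step to A5, the interval above the bass becomes an octave.
Suspension figures are named by those two intervals: 9–8.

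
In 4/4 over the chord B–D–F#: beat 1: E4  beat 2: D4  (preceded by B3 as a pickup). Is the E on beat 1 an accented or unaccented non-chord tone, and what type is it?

Accented appoggiatura.

The harmony at that moment is B minor triad (B, D, F#); E4 is not a chord tone.
It is approached by leap up from B3 and left by step down to D4.
Leap in, step out — an appoggiatura.
It falls on the downbeat, so it is accented.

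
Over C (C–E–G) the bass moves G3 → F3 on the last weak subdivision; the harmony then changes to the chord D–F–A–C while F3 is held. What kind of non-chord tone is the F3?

F3 is an anticipation.

The harmony at that moment is C major triad (C, E, G); F3 is not a chord tone.
It is approached by step down from G3 and then sustained as the same pitch into the next harmony.
Arriving early and becoming a chord tone when the harmony changes — an anticipation.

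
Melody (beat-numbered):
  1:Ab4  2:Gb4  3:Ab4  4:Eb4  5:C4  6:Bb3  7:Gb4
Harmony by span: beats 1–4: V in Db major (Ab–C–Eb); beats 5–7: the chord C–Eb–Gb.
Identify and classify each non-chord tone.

The harmony at that moment is Ab major triad (Ab, C, Eb); Gb4 is not a chord tone.
It is approached by step down from Ab4 and left by step up to Ab4.
Step away and step back to the same note — a neighbor tone (lower neighbor).
The harmony at that moment is C diminished triad (C, Eb, Gb); Bb3 is not a chord tone.
It is approached by step down from C4 and left by leap up to Gb4.
Step in, leap out — an escape tone.

Gb4 (beat 2) — neighbor tone; Bb3 (beat 6) — escape tone.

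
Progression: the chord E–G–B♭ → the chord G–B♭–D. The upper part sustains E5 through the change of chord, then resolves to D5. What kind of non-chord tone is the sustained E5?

The harmony at that moment is G minor triad (G, B♭, D); E5 is not a chord tone.
It is held over (the same pitch as the preceding E5) and left by step down to D5.
Held over from the previous chord and resolving down by step — a suspension.

E5 is a suspension.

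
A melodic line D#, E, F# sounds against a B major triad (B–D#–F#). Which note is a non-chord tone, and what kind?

The harmony at that moment is B major triad (B, D#, F#); E is not a chord tone.
It is approached by step up from D# and left by step up to F#.
Step in, step out in the same direction — a passing tone.

E is a passing tone.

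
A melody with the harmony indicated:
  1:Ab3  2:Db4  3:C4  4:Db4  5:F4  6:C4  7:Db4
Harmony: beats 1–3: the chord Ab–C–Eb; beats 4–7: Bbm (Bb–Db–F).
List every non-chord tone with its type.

Db4 (beat 2) — appoggiatura; C4 (beat 6) — appoggiatura.

The harmony at that moment is Ab major triad (Ab, C, Eb); Db4 is not a chord tone.
It is approached by leap up from Ab3 and left by step down to C4.
Leap in, step out — an appoggiatura.
The harmony at that moment is Bb minor triad (Bb, Db, F); C4 is not a chord tone.
It is approached by leap down from F4 and left by step up to Db4.
Leap in, step out — an appoggiatura.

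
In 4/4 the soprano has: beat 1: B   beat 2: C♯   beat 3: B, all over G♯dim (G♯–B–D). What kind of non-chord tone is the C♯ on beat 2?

The harmony at that moment is G♯ diminished triad (G♯, B, D); C♯ is not a chord tone.
It is approached by step up from B and left by step down to B.
Step away and step back to the same note — a neighbor tone (upper neighbor).

Upper neighbor tone.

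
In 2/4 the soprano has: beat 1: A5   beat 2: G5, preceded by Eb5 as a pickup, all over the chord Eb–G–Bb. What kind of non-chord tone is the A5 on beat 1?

Appoggiatura.

The harmony at that moment is Eb major triad (Eb, G, Bb); A5 is not a chord tone.
It is approached by leap up from Eb5 and left by step down to G5.
Leap in, step out, metrically accented — an appoggiatura.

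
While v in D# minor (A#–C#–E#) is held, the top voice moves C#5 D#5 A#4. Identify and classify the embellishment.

The harmony at that moment is A# minor triad (A#, C#, E#); D#5 is not a chord tone.
It is approached by step up from C#5 and left by leap down to A#4.
Step in, leap out — an escape tone.

D#5 is an escape tone.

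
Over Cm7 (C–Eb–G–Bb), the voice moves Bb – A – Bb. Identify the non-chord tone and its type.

The harmony at that moment is C minor seventh chord (C, Eb, G, Bb); A is not a chord tone.
It is approached by step down from Bb and left by step up to Bb.
Step away and step back to the same note — a neighbor tone (lower neighbor).

A is a neighbor tone.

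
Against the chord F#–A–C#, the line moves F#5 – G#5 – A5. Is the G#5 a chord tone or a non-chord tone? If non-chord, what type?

Non-chord tone — a passing tone.

The harmony at that moment is F# minor triad (F#, A, C#); G#5 is not a chord tone.
It is approached by step up from F#5 and left by step up to A5.
Step in, step out in the same direction — a passing tone.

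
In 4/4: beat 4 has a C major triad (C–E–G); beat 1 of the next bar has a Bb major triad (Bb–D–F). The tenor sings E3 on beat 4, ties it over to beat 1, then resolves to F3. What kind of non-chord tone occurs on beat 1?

Retardation.

The harmony at that moment is Bb major triad (Bb, D, F); E3 is not a chord tone.
It is held over (the same pitch as the preceding E3) and left by step up to F3.
Held over from the previous chord and resolving up by step — a retardation.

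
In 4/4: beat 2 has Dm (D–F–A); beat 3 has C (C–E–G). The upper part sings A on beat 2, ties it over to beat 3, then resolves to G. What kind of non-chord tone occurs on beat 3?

Suspension.

The harmony at that moment is C major triad (C, E, G); A is not a chord tone.
It is held over (the same pitch as the preceding A) and left by step down to G.
Held over from the previous chord and resolving down by step — a suspension.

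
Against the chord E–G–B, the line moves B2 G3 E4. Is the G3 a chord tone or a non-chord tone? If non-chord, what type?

E minor triad contains E, G, B; G is the third, so it is a chord tone.

Chord tone (the third of E minor triad).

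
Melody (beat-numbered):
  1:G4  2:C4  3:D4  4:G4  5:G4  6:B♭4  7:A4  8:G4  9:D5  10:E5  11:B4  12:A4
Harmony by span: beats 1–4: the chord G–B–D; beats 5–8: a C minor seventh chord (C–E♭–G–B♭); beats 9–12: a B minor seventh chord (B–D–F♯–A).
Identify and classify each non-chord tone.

The harmony at that moment is G major triad (G, B, D); C4 is not a chord tone.
It is approached by leap down from G4 and left by step up to D4.
Leap in, step out — an appoggiatura.
The harmony at that moment is C minor seventh chord (C, E♭, G, B♭); A4 is not a chord tone.
It is approached by step down from B♭4 and left by step down to G4.
Step in, step out in the same direction — a passing tone.
The harmony at that moment is B minor seventh chord (B, D, F♯, A); E5 is not a chord tone.
It is approached by step up from D5 and left by leap down to B4.
Step in, leap out — an escape tone.

C4 (beat 2) — appoggiatura; A4 (beat 7) — passing tone; E5 (beat 10) — escape tone.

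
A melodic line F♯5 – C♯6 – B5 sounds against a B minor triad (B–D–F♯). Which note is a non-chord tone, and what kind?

The harmony at that moment is B minor triad (B, D, F♯); C♯6 is not a chord tone.
It is approached by leap up from F♯5 and left by step down to B5.
Leap in, step out — an appoggiatura.

C♯6 is an appoggiatura.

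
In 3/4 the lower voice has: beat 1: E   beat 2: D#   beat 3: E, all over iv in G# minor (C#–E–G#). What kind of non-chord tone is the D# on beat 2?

Lower neighbor tone.

The harmony at that moment is C# minor triad (C#, E, G#); D# is not a chord tone.
It is approached by step down from E and left by step up to E.
Step away and step back to the same note — a neighbor tone (lower neighbor).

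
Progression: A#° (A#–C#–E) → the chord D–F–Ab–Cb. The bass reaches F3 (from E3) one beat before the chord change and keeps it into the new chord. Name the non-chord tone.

F3 is an anticipation.

The harmony at that moment is A# diminished triad (A#, C#, E); F3 is not a chord tone.
It is approached by step up from E3 and then sustained as the same pitch into the next harmony.
Arriving early and becoming a chord tone when the harmony changes — an anticipation.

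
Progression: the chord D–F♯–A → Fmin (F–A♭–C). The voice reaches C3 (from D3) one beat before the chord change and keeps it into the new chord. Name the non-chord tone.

C3 is an anticipation.

The harmony at that moment is D major triad (D, F♯, A); C3 is not a chord tone.
It is approached by step down from D3 and then sustained as the same pitch into the next harmony.
Arriving early and becoming a chord tone when the harmony changes — an anticipation.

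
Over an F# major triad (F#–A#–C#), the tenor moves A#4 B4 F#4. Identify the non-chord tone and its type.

B4 is an escape tone.

The harmony at that moment is F# major triad (F#, A#, C#); B4 is not a chord tone.
It is approached by step up from A#4 and left by leap down to F#4.
Step in, leap out — an escape tone.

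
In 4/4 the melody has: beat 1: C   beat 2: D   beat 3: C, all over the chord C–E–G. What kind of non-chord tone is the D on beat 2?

The harmony at that moment is C major triad (C, E, G); D is not a chord tone.
It is approached by step up from C and left by step down to C.
Step away and step back to the same note — a neighbor tone (upper neighbor).

Upper neighbor tone.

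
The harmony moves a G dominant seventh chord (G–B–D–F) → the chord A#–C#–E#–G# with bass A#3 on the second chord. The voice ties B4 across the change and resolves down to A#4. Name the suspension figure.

At the second chord the bass is A#3. The suspended B4 lies a ninth above the bass; after resolving down by step to A#4, the interval above the bass becomes an octave.
Suspension figures are named by those two intervals: 9–8.

9–8 suspension.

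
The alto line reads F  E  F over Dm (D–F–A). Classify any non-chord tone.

The harmony at that moment is D minor triad (D, F, A); E is not a chord tone.
It is approached by step down from F and left by step up to F.
Step away and step back to the same note — a neighbor tone (lower neighbor).

E is a neighbor tone.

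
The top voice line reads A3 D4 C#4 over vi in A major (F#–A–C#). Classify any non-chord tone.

D4 is an appoggiatura.

The harmony at that moment is F# minor triad (F#, A, C#); D4 is not a chord tone.
It is approached by leap up from A3 and left by step down to C#4.
Leap in, step out — an appoggiatura.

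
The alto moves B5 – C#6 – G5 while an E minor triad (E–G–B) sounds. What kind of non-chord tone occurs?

The harmony at that moment is E minor triad (E, G, B); C#6 is not a chord tone.
It is approached by step up from B5 and left by leap down to G5.
Step in, leap out — an escape tone.

C#6 is an escape tone.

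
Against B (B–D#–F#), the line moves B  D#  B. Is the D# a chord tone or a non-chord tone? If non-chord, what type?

B major triad contains B, D#, F#; D# is the third, so it is a chord tone.

Chord tone (the third of B major triad).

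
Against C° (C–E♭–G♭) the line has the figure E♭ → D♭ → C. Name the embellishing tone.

D♭ is a passing tone.

The harmony at that moment is C diminished triad (C, E♭, G♭); D♭ is not a chord tone.
It is approached by step down from E♭ and left by step down to C.
Step in, step out in the same direction — a passing tone.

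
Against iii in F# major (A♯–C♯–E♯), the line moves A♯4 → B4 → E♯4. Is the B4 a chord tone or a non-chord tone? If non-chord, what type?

Non-chord tone — an escape tone.

The harmony at that moment is A♯ minor triad (A♯, C♯, E♯); B4 is not a chord tone.
It is approached by step up from A♯4 and left by leap down to E♯4.
Step in, leap out — an escape tone.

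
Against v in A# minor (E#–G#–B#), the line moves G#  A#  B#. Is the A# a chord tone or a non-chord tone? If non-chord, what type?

The harmony at that moment is E# minor triad (E#, G#, B#); A# is not a chord tone.
It is approached by step up from G# and left by step up to B#.
Step in, step out in the same direction — a passing tone.

Non-chord tone — a passing tone.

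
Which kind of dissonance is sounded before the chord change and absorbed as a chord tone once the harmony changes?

Anticipation.

Approach: ahead of the chord change (typically by step), so it is dissonant against the current harmony. Departure: none — the same pitch is restated or held and is a chord tone of the new harmony.
Dissonant first, consonant once the harmony catches up: the note simply arrives early — an anticipation. (The reverse timing, consonant first and dissonant after the change, would be a suspension or retardation.)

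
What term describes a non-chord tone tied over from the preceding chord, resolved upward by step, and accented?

Approach: by preparation — the pitch is first a chord tone, then held (tied or repeated) while the harmony changes under it. Departure: up by step. Metric position: strong.
A prepared dissonance that resolves upward by step — a retardation. (The same figure resolving downward would be a suspension.)

Retardation.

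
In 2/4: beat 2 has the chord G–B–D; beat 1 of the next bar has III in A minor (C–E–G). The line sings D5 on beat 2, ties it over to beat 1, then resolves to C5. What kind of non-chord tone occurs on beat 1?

The harmony at that moment is C major triad (C, E, G); D5 is not a chord tone.
It is held over (the same pitch as the preceding D5) and left by step down to C5.
Held over from the previous chord and resolving down by step — a suspension.

Suspension.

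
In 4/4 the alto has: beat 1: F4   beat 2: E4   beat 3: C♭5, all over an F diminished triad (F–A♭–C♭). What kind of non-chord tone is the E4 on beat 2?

The harmony at that moment is F diminished triad (F, A♭, C♭); E4 is not a chord tone.
It is approached by step down from F4 and left by leap up to C♭5.
Step in, leap out, on a weak beat — an escape tone.

Escape tone.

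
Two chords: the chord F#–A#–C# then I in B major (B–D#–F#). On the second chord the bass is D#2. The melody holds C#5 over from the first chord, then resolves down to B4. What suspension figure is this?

At the second chord the bass is D#2. The suspended C#5 lies a seventh above the bass; after resolving down by step to B4, the interval above the bass becomes a sixth.
Suspension figures are named by those two intervals: 7–6.

7–6 suspension.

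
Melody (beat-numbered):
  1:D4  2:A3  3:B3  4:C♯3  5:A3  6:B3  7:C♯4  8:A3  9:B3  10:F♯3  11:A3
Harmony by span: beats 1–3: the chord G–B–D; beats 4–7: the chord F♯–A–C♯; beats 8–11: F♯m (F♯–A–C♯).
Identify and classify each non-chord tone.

A3 (beat 2) — appoggiatura; B3 (beat 6) — passing tone; B3 (beat 9) — escape tone.

The harmony at that moment is G major triad (G, B, D); A3 is not a chord tone.
It is approached by leap down from D4 and left by step up to B3.
Leap in, step out — an appoggiatura.
The harmony at that moment is F♯ minor triad (F♯, A, C♯); B3 is not a chord tone.
It is approached by step up from A3 and left by step up to C♯4.
Step in, step out in the same direction — a passing tone.
The harmony at that moment is F♯ minor triad (F♯, A, C♯); B3 is not a chord tone.
It is approached by step up from A3 and left by leap down to F♯3.
Step in, leap out — an escape tone.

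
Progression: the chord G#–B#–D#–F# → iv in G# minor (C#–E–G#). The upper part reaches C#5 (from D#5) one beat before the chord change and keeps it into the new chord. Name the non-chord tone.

C#5 is an anticipation.

The harmony at that moment is G# dominant seventh chord (G#, B#, D#, F#); C#5 is not a chord tone.
It is approached by step down from D#5 and then sustained as the same pitch into the next harmony.
Arriving early and becoming a chord tone when the harmony changes — an anticipation.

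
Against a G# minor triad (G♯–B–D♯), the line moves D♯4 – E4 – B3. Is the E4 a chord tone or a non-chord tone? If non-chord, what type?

Non-chord tone — an escape tone.

The harmony at that moment is G♯ minor triad (G♯, B, D♯); E4 is not a chord tone.
It is approached by step up from D♯4 and left by leap down to B3.
Step in, leap out — an escape tone.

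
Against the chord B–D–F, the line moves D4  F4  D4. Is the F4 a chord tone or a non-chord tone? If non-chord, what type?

B diminished triad contains B, D, F; F is the fifth, so it is a chord tone.

Chord tone (the fifth of B diminished triad).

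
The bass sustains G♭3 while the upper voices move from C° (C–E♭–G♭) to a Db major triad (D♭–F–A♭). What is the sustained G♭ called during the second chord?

The harmony at that moment is D♭ major triad (D♭, F, A♭); G♭3 is not a chord tone.
It is held over (the same pitch as the preceding G♭3) and then sustained as the same pitch into the next harmony.
Sustained through a change of harmony — a pedal tone.

Pedal tone (pedal point).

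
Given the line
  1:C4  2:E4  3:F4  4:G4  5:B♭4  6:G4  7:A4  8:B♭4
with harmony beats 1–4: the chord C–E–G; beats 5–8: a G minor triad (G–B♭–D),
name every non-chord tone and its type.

F4 (beat 3) — passing tone; A4 (beat 7) — passing tone.

The harmony at that moment is C major triad (C, E, G); F4 is not a chord tone.
It is approached by step up from E4 and left by step up to G4.
Step in, step out in the same direction — a passing tone.
The harmony at that moment is G minor triad (G, B♭, D); A4 is not a chord tone.
It is approached by step up from G4 and left by step up to B♭4.
Step in, step out in the same direction — a passing tone.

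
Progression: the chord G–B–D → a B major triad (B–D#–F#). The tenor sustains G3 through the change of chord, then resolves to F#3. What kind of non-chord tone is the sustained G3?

G3 is a suspension.

The harmony at that moment is B major triad (B, D#, F#); G3 is not a chord tone.
It is held over (the same pitch as the preceding G3) and left by step down to F#3.
Held over from the previous chord and resolving down by step — a suspension.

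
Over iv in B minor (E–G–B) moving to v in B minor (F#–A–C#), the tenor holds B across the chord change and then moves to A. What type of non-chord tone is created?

B is a suspension.

The harmony at that moment is F# minor triad (F#, A, C#); B is not a chord tone.
It is held over (the same pitch as the preceding B) and left by step down to A.
Held over from the previous chord and resolving down by step — a suspension.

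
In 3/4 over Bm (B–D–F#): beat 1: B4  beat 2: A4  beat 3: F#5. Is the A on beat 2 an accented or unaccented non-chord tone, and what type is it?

The harmony at that moment is B minor triad (B, D, F#); A4 is not a chord tone.
It is approached by step down from B4 and left by leap up to F#5.
Step in, leap out — an escape tone.
It falls on a weak beat, so it is unaccented.

Unaccented escape tone.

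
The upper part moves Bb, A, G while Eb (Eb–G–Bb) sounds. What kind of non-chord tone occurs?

A is a passing tone.

The harmony at that moment is Eb major triad (Eb, G, Bb); A is not a chord tone.
It is approached by step down from Bb and left by step down to G.
Step in, step out in the same direction — a passing tone.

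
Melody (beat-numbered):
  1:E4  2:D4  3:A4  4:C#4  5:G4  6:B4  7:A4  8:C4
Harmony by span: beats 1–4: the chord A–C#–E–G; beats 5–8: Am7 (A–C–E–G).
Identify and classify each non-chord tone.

D4 (beat 2) — escape tone; B4 (beat 6) — appoggiatura.

The harmony at that moment is A dominant seventh chord (A, C#, E, G); D4 is not a chord tone.
It is approached by step down from E4 and left by leap up to A4.
Step in, leap out — an escape tone.
The harmony at that moment is A minor seventh chord (A, C, E, G); B4 is not a chord tone.
It is approached by leap up from G4 and left by step down to A4.
Leap in, step out — an appoggiatura.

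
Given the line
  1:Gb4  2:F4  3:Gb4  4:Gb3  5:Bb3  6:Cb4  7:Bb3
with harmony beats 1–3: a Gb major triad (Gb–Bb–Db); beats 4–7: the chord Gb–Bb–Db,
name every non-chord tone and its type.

F4 (beat 2) — neighbor tone; Cb4 (beat 6) — neighbor tone.

The harmony at that moment is Gb major triad (Gb, Bb, Db); F4 is not a chord tone.
It is approached by step down from Gb4 and left by step up to Gb4.
Step away and step back to the same note — a neighbor tone (lower neighbor).
The harmony at that moment is Gb major triad (Gb, Bb, Db); Cb4 is not a chord tone.
It is approached by step up from Bb3 and left by step down to Bb3.
Step away and step back to the same note — a neighbor tone (upper neighbor).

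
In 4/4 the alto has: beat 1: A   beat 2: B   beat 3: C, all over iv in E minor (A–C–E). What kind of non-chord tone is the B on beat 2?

The harmony at that moment is A minor triad (A, C, E); B is not a chord tone.
It is approached by step up from A and left by step up to C.
Step in, step out in the same direction — a passing tone.

Passing tone.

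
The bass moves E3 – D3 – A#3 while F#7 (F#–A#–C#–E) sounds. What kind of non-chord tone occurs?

D3 is an escape tone.

The harmony at that moment is F# dominant seventh chord (F#, A#, C#, E); D3 is not a chord tone.
It is approached by step down from E3 and left by leap up to A#3.
Step in, leap out — an escape tone.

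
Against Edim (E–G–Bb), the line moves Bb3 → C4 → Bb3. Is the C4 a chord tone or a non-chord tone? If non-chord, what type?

Non-chord tone — a neighbor tone.

The harmony at that moment is E diminished triad (E, G, Bb); C4 is not a chord tone.
It is approached by step up from Bb3 and left by step down to Bb3.
Step away and step back to the same note — a neighbor tone (upper neighbor).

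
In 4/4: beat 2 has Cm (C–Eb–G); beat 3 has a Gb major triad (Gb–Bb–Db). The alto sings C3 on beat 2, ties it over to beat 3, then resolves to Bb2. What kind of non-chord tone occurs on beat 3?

Suspension.

The harmony at that moment is Gb major triad (Gb, Bb, Db); C3 is not a chord tone.
It is held over (the same pitch as the preceding C3) and left by step down to Bb2.
Held over from the previous chord and resolving down by step — a suspension.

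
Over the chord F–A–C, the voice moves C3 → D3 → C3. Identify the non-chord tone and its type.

The harmony at that moment is F major triad (F, A, C); D3 is not a chord tone.
It is approached by step up from C3 and left by step down to C3.
Step away and step back to the same note — a neighbor tone (upper neighbor).

D3 is a neighbor tone.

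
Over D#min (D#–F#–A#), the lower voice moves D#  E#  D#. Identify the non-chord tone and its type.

E# is a neighbor tone.

The harmony at that moment is D# minor triad (D#, F#, A#); E# is not a chord tone.
It is approached by step up from D# and left by step down to D#.
Step away and step back to the same note — a neighbor tone (upper neighbor).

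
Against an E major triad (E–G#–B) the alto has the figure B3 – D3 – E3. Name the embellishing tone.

The harmony at that moment is E major triad (E, G#, B); D3 is not a chord tone.
It is approached by leap down from B3 and left by step up to E3.
Leap in, step out — an appoggiatura.

D3 is an appoggiatura.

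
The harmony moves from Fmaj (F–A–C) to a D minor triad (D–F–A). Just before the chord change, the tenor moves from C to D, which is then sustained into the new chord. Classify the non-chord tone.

D is an anticipation.

The harmony at that moment is F major triad (F, A, C); D is not a chord tone.
It is approached by step up from C and then sustained as the same pitch into the next harmony.
Arriving early and becoming a chord tone when the harmony changes — an anticipation.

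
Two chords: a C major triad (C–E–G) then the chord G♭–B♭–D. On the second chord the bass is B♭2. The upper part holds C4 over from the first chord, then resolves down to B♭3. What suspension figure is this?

9–8 suspension.

At the second chord the bass is B♭2. The suspended C4 lies a ninth above the bass; after resolving down by step to B♭3, the interval above the bass becomes an octave.
Suspension figures are named by those two intervals: 9–8.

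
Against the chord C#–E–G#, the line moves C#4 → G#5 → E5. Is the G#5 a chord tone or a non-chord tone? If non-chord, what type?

Chord tone (the fifth of C# minor triad).

C# minor triad contains C#, E, G#; G# is the fifth, so it is a chord tone.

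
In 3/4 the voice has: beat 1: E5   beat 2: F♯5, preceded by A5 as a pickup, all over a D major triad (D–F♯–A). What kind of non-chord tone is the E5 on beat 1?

The harmony at that moment is D major triad (D, F♯, A); E5 is not a chord tone.
It is approached by leap down from A5 and left by step up to F♯5.
Leap in, step out, metrically accented — an appoggiatura.

Appoggiatura.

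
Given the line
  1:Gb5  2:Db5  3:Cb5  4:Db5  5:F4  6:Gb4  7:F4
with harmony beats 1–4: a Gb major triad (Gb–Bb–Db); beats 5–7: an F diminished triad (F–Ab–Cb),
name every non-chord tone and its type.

The harmony at that moment is Gb major triad (Gb, Bb, Db); Cb5 is not a chord tone.
It is approached by step down from Db5 and left by step up to Db5.
Step away and step back to the same note — a neighbor tone (lower neighbor).
The harmony at that moment is F diminished triad (F, Ab, Cb); Gb4 is not a chord tone.
It is approached by step up from F4 and left by step down to F4.
Step away and step back to the same note — a neighbor tone (upper neighbor).

Cb5 (beat 3) — neighbor tone; Gb4 (beat 6) — neighbor tone.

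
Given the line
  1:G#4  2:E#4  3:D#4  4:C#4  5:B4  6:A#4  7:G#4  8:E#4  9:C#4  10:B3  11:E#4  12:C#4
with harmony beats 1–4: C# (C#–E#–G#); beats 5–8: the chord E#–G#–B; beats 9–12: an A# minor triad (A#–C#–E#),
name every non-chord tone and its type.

D#4 (beat 3) — passing tone; A#4 (beat 6) — passing tone; B3 (beat 10) — escape tone.

The harmony at that moment is C# major triad (C#, E#, G#); D#4 is not a chord tone.
It is approached by step down from E#4 and left by step down to C#4.
Step in, step out in the same direction — a passing tone.
The harmony at that moment is E# diminished triad (E#, G#, B); A#4 is not a chord tone.
It is approached by step down from B4 and left by step down to G#4.
Step in, step out in the same direction — a passing tone.
The harmony at that moment is A# minor triad (A#, C#, E#); B3 is not a chord tone.
It is approached by step down from C#4 and left by leap up to E#4.
Step in, leap out — an escape tone.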